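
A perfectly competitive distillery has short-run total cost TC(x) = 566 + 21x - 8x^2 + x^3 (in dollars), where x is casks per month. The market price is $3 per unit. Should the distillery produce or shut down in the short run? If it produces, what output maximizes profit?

From TC, MC = TC'(x) = 21 - 16x + 3x^2 and AVC = VC/x = 21 - 8x + x^2.
The AVC parabola has its vertex at x = 8/2 = 4, where AVC = 21 - 8·4 + 4^2 = $5.
Since P = $3 < min AVC = $5, price fails to cover variable cost at any output.
The firm minimizes its loss by shutting down and losing only its fixed cost of $566.

Shut down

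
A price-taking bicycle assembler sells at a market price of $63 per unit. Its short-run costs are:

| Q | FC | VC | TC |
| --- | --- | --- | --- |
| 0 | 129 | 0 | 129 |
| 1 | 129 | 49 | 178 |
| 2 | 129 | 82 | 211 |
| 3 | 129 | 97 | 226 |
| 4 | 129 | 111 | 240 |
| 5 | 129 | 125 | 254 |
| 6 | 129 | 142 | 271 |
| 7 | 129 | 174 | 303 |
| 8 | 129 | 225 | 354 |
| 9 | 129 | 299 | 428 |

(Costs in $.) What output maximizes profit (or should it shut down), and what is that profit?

Q = 8; profit = $150

Compute π = P·Q − TC at each output: Q=0: -129; Q=1: -115; Q=2: -85; Q=3: -37; Q=4: 12; Q=5: 61; Q=6: 107; Q=7: 138; Q=8: 150; Q=9: 139.
Profit is maximized at Q = 8. AVC there is 225/8 = $28.12 ≤ P, so producing beats shutting down (which would give -$129).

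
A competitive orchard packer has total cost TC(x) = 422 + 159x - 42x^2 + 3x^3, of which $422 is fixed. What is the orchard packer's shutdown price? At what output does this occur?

$12 per unit, at x = 7

Short-run supply begins at min AVC. From VC = 159x - 42x^2 + 3x^3, AVC = 159 - 42x + 3x^2.
At the minimum of AVC, MC = AVC. MC = 159 - 84x + 9x^2; setting MC = AVC gives 6x^2 - 42x = 0, so x = 7. min AVC = 12.
So the shutdown price is $12.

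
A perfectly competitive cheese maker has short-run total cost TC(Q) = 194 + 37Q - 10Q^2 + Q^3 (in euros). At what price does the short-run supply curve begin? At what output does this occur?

The firm shuts down when price falls below the minimum of average variable cost. AVC = VC/Q = 37 - 10Q + Q^2.
dAVC/dQ = -10 + 2Q = 0 gives Q = 5. min AVC = 37 - 10·5 + 5^2 = 12.
For P < €12 the firm produces nothing.

€12 per unit, at Q = 5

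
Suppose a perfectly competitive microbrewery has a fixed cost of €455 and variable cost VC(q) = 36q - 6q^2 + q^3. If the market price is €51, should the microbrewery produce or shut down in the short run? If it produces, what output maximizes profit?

From TC, MC = TC'(q) = 36 - 12q + 3q^2 and AVC = VC/q = 36 - 6q + q^2.
The AVC parabola has its vertex at q = 6/2 = 3, where AVC = 36 - 6·3 + 3^2 = €27.
Because €51 ≥ €27, revenue can cover variable cost; the firm operates.
P = MC gives -15 - 12q + 3q^2 = 0, with roots -1 and 5. Take the larger (rising MC): q* = 5.
Check: AVC at q = 5 is €31 ≤ P, so revenue covers variable cost.
Profit = P·q − TC = 51·5 − 610 = -€355, a loss, but smaller than the €455 fixed cost the firm would lose by shutting down.

Produce at q = 5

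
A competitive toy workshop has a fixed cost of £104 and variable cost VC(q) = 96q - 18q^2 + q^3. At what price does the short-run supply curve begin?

£15 per unit

Short-run supply begins at min AVC. From VC = 96q - 18q^2 + q^3, AVC = 96 - 18q + q^2.
At the minimum of AVC, MC = AVC. MC = 96 - 36q + 3q^2; setting MC = AVC gives 2q^2 - 18q = 0, so q = 9. min AVC = 15.
So the shutdown price is £15.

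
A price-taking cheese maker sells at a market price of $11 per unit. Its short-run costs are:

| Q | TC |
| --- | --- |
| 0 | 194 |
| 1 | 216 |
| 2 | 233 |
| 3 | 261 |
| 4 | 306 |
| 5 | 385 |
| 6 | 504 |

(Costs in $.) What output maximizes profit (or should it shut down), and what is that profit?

Q = 0 (shut down); profit = -$194

Profit at each row (π = 11Q − TC): Q=0: -194; Q=1: -205; Q=2: -211; Q=3: -228; Q=4: -262; Q=5: -330; Q=6: -438.
Profit is highest at Q = 0. Equivalently, the lowest AVC in the table is 39/2 ≈ $19.50 at Q = 2, and P = $11 falls below it — price never covers variable cost, so the firm shuts down and loses only its fixed cost.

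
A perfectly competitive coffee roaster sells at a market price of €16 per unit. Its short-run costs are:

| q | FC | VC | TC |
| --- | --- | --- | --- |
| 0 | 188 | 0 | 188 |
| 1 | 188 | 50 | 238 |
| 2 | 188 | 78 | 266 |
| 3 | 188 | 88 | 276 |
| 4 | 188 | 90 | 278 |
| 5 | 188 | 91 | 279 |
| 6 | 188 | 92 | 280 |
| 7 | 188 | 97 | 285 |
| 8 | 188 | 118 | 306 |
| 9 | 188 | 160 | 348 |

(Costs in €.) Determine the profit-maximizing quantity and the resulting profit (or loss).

q = 7; profit = -€173

Tabulate TR − TC: q=0: -188; q=1: -222; q=2: -234; q=3: -228; q=4: -214; q=5: -199; q=6: -184; q=7: -173; q=8: -178; q=9: -204.
Profit is maximized at q = 7. AVC there is 97/7 = €13.86 ≤ P, so producing beats shutting down (which would give -€188).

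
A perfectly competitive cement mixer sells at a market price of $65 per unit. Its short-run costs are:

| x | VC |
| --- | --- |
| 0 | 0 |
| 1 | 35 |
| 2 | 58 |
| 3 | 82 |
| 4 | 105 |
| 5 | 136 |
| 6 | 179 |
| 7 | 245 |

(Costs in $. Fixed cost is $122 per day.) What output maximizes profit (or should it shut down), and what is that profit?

Tabulate TR − TC: x=0: -122; x=1: -92; x=2: -50; x=3: -9; x=4: 33; x=5: 67; x=6: 89; x=7: 88.
Profit is maximized at x = 6. AVC there is 179/6 = $29.83 ≤ P, so producing beats shutting down (which would give -$122).

x = 6; profit = $89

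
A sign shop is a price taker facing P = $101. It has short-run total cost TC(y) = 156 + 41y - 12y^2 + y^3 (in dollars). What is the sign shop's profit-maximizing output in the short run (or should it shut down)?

Strip out fixed cost: VC = 41y - 12y^2 + y^3. Then AVC = 41 - 12y + y^2 and MC = 41 - 24y + 3y^2.
The AVC parabola has its vertex at y = 12/2 = 6, where AVC = 41 - 12·6 + 6^2 = $5.
Since P = $101 ≥ min AVC = $5, price covers variable cost and the firm should produce.
Solving P = MC: -60 - 24y + 3y^2 = 0 ⇒ y = -2 or 10. On the upward-sloping branch, y* = 10.
Check: AVC at y = 10 is $21 ≤ P, so revenue covers variable cost.
Profit = P·y − TC = 101·10 − 366 = $644.

Produce at y = 10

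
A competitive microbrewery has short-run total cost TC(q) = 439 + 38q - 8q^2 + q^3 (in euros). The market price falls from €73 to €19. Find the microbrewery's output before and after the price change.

Output falls from 7 to 0 (the firm shuts down)

AVC = 38 - 8q + q^2, minimized at q = 4 where min AVC = €22. MC = 38 - 16q + 3q^2.
At P = €73 ≥ min AVC, set P = MC on the rising branch: q = 7.
At P = €19 < min AVC = €22, price no longer covers variable cost at any output, so the firm shuts down: q = 0.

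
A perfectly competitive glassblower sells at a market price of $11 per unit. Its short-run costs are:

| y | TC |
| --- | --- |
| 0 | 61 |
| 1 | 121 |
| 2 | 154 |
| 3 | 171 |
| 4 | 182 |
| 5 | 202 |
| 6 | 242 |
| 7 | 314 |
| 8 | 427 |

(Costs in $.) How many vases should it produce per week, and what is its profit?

Tabulate TR − TC: y=0: -61; y=1: -110; y=2: -132; y=3: -138; y=4: -138; y=5: -147; y=6: -176; y=7: -237; y=8: -339.
Profit is highest at y = 0. Equivalently, the lowest AVC in the table is 141/5 ≈ $28.20 at y = 5, and P = $11 falls below it — price never covers variable cost, so the firm shuts down and loses only its fixed cost.

y = 0 (shut down); profit = -$61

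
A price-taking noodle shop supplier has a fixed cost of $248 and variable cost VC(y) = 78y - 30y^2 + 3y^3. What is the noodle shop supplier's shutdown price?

The shutdown price is the minimum of AVC. VC = 78y - 30y^2 + 3y^3, so AVC = 78 - 30y + 3y^2.
At the minimum of AVC, MC = AVC. MC = 78 - 60y + 9y^2; setting MC = AVC gives 6y^2 - 30y = 0, so y = 5. min AVC = 3.
So the shutdown price is $3.

$3 per unit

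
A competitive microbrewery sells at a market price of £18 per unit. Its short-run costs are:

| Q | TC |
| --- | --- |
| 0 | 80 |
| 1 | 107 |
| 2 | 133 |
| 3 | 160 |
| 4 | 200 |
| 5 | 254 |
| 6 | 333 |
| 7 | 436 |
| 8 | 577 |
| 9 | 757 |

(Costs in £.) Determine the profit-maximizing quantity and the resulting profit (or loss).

Q = 0 (shut down); profit = -£80

Profit at each row (π = 18Q − TC): Q=0: -80; Q=1: -89; Q=2: -97; Q=3: -106; Q=4: -128; Q=5: -164; Q=6: -225; Q=7: -310; Q=8: -433; Q=9: -595.
Profit is highest at Q = 0. Equivalently, the lowest AVC in the table is 53/2 ≈ £26.50 at Q = 2, and P = £18 falls below it — price never covers variable cost, so the firm shuts down and loses only its fixed cost.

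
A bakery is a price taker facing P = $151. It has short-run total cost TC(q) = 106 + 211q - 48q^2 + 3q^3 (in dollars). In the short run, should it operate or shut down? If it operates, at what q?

Variable cost is VC = 211q - 48q^2 + 3q^3, so AVC = VC/q = 211 - 48q + 3q^2 and MC = dTC/dq = 211 - 96q + 9q^2.
The AVC parabola has its vertex at q = 48/6 = 8, where AVC = 211 - 48·8 + 3·8^2 = $19.
P = $151 exceeds min AVC = $19, so the firm stays open.
Set P = MC: 151 = 211 - 96q + 9q^2 → 60 - 96q + 9q^2 = 0. The roots are q = 2/3 and q = 10; the profit-maximizing output is on the rising part of MC, so q* = 10.
Check: AVC at q = 10 is $31 ≤ P, so revenue covers variable cost.
Profit = P·q − TC = 151·10 − 416 = $1094.

Produce at q = 10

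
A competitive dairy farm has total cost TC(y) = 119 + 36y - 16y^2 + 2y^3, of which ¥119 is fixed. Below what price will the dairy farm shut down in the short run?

Short-run supply begins at min AVC. From VC = 36y - 16y^2 + 2y^3, AVC = 36 - 16y + 2y^2.
dAVC/dy = -16 + 4y = 0 gives y = 4. min AVC = 36 - 16·4 + 2·4^2 = 4.
The firm shuts down for any P below ¥4.

¥4 per unit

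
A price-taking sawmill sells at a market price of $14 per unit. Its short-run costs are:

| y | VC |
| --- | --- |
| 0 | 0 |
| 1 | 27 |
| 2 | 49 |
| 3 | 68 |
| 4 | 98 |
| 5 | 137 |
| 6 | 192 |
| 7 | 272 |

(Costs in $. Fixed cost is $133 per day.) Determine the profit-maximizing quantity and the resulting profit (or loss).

y = 0 (shut down); profit = -$133

Tabulate TR − TC: y=0: -133; y=1: -146; y=2: -154; y=3: -159; y=4: -175; y=5: -200; y=6: -241; y=7: -307.
Profit is highest at y = 0. Equivalently, the lowest AVC in the table is 68/3 ≈ $22.67 at y = 3, and P = $14 falls below it — price never covers variable cost, so the firm shuts down and loses only its fixed cost.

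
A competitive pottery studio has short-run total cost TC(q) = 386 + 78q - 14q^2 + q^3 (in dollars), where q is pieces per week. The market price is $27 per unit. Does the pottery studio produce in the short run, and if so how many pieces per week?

Shut down

Strip out fixed cost: VC = 78q - 14q^2 + q^3. Then AVC = 78 - 14q + q^2 and MC = 78 - 28q + 3q^2.
AVC hits its minimum where MC = AVC, at q = 7, giving min AVC = 78 - 14·7 + 7^2 = $29.
Since P = $27 < min AVC = $29, price fails to cover variable cost at any output.
Best response: produce nothing and absorb the $386 fixed cost.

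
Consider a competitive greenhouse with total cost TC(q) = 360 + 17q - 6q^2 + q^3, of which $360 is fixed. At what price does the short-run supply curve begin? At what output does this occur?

The firm shuts down when price falls below the minimum of average variable cost. AVC = VC/q = 17 - 6q + q^2.
dAVC/dq = -6 + 2q = 0 gives q = 3. min AVC = 17 - 6·3 + 3^2 = 8.
So the shutdown price is $8.

$8 per unit, at q = 3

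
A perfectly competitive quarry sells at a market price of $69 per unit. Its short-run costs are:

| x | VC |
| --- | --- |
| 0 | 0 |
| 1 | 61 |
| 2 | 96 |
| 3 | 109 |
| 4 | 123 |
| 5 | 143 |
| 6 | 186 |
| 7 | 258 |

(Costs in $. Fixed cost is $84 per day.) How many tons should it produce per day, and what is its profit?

Tabulate TR − TC: x=0: -84; x=1: -76; x=2: -42; x=3: 14; x=4: 69; x=5: 118; x=6: 144; x=7: 141.
Profit is maximized at x = 6. AVC there is 186/6 = $31 ≤ P, so producing beats shutting down (which would give -$84).

x = 6; profit = $144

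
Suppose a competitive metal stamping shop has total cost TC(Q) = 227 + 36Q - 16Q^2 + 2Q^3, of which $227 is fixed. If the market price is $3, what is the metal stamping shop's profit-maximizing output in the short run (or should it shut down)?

Variable cost is VC = 36Q - 16Q^2 + 2Q^3, so AVC = VC/Q = 36 - 16Q + 2Q^2 and MC = dTC/dQ = 36 - 32Q + 6Q^2.
AVC is minimized where dAVC/dQ = -16 + 4Q = 0, at Q = 4; min AVC = 36 - 16·4 + 2·4^2 = $4.
With P < min AVC ($3 < $4), every unit sold adds to the loss.
The firm minimizes its loss by shutting down and losing only its fixed cost of $227.

Shut down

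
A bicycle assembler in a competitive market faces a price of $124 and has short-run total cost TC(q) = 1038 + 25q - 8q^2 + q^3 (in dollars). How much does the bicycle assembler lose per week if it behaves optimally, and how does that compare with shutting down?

Profit = -$228 at q = 9

AVC = 25 - 8q + q^2 has its minimum $9 at q = 4; price $124 clears that bar, so the firm operates.
MC = 25 - 16q + 3q^2. Setting P = MC and taking the root on the rising branch gives q* = 9.
TR = 124·9 = 1116. TC = 1038 + 306 = 1344. Profit = 1116 − 1344 = -$228.
That loss of $228 beats the $1038 the firm would lose by shutting down; producing recovers $810 of fixed cost.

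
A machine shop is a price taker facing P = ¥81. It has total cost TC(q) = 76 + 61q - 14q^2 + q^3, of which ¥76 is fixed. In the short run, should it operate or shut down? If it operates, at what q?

Produce at q = 10

From TC, MC = TC'(q) = 61 - 28q + 3q^2 and AVC = VC/q = 61 - 14q + q^2.
AVC hits its minimum where MC = AVC, at q = 7, giving min AVC = 61 - 14·7 + 7^2 = ¥12.
Since P = ¥81 ≥ min AVC = ¥12, price covers variable cost and the firm should produce.
Set P = MC: 81 = 61 - 28q + 3q^2 → -20 - 28q + 3q^2 = 0. The roots are q = -2/3 and q = 10; the profit-maximizing output is on the rising part of MC, so q* = 10.
Check: AVC at q = 10 is ¥21 ≤ P, so revenue covers variable cost.
Profit = P·q − TC = 81·10 − 286 = ¥524.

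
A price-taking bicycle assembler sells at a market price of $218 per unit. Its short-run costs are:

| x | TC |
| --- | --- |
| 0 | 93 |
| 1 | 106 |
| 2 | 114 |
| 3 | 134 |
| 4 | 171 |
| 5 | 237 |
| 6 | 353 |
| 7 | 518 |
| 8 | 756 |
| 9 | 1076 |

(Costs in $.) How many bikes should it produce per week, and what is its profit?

Compute π = P·x − TC at each output: x=0: -93; x=1: 112; x=2: 322; x=3: 520; x=4: 701; x=5: 853; x=6: 955; x=7: 1008; x=8: 988; x=9: 886.
Profit is maximized at x = 7. AVC there is 425/7 = $60.71 ≤ P, so producing beats shutting down (which would give -$93).

x = 7; profit = $1008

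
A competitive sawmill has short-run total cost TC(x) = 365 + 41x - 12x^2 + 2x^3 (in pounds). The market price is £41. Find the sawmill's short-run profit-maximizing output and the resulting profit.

Profit = -£301 at x = 4

AVC = 41 - 12x + 2x^2 has its minimum £23 at x = 3; price £41 clears that bar, so the firm operates.
MC = 41 - 24x + 6x^2. Setting P = MC and taking the root on the rising branch gives x* = 4.
TR = 41·4 = 164. TC = 365 + 100 = 465. Profit = 164 − 465 = -£301.
Shutting down would mean losing the fixed cost of £365, so operating at a loss of £301 is better by £64.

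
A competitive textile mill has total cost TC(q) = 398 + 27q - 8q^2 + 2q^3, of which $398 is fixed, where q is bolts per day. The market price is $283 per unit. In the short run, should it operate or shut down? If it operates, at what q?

From TC, MC = TC'(q) = 27 - 16q + 6q^2 and AVC = VC/q = 27 - 8q + 2q^2.
The AVC parabola has its vertex at q = 8/4 = 2, where AVC = 27 - 8·2 + 2·2^2 = $19.
Since P = $283 ≥ min AVC = $19, price covers variable cost and the firm should produce.
P = MC gives -256 - 16q + 6q^2 = 0, with roots -16/3 and 8. Take the larger (rising MC): q* = 8.
Check: AVC at q = 8 is $91 ≤ P, so revenue covers variable cost.
Profit = P·q − TC = 283·8 − 1126 = $1138.

Produce at q = 8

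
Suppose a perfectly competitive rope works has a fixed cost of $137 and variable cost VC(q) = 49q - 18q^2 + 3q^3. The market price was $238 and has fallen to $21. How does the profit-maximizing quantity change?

Output falls from 7 to 0 (the firm shuts down)

AVC = 49 - 18q + 3q^2, minimized at q = 3 where min AVC = $22. MC = 49 - 36q + 9q^2.
With P = $238 above the shutdown price, P = MC gives q = 7.
At P = $21 < min AVC = $22, price no longer covers variable cost at any output, so the firm shuts down: q = 0.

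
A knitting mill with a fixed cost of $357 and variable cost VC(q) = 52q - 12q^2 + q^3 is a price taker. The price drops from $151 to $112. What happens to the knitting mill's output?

AVC = 52 - 12q + q^2, minimized at q = 6 where min AVC = $16. MC = 52 - 24q + 3q^2.
At P = $151 ≥ min AVC, set P = MC on the rising branch: q = 11.
At P = $112 ≥ min AVC, set P = MC: q = 10. The firm stays open but cuts output.

Output falls from 11 to 10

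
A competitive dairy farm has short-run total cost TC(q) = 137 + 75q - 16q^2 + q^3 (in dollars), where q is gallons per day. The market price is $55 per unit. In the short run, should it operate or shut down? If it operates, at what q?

Produce at q = 10

Variable cost is VC = 75q - 16q^2 + q^3, so AVC = VC/q = 75 - 16q + q^2 and MC = dTC/dq = 75 - 32q + 3q^2.
The AVC parabola has its vertex at q = 16/2 = 8, where AVC = 75 - 16·8 + 8^2 = $11.
P = $55 exceeds min AVC = $11, so the firm stays open.
Solving P = MC: 20 - 32q + 3q^2 = 0 ⇒ q = 2/3 or 10. On the upward-sloping branch, q* = 10.
Check: AVC at q = 10 is $15 ≤ P, so revenue covers variable cost.
Profit = P·q − TC = 55·10 − 287 = $263.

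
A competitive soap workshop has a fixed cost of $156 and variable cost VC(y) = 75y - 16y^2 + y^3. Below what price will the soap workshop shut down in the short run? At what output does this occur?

The shutdown price is the minimum of AVC. VC = 75y - 16y^2 + y^3, so AVC = 75 - 16y + y^2.
dAVC/dy = -16 + 2y = 0 gives y = 8. min AVC = 75 - 16·8 + 8^2 = 11.
The firm shuts down for any P below $11.

$11 per unit, at y = 8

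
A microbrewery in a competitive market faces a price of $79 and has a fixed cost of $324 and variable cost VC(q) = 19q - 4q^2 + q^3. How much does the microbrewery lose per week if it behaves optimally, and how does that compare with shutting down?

AVC = 19 - 4q + q^2; min AVC = $15 at q = 2. Since P = $79 ≥ min AVC, the firm produces.
With MC = 19 - 8q + 3q^2, P = MC on the upward-sloping part at q* = 6.
TR = 79·6 = 474. TC = 324 + 186 = 510. Profit = 474 − 510 = -$36.
By producing, the firm covers all variable cost plus $288 of fixed cost; shutting down would lose the full $324.

Profit = -$36 at q = 6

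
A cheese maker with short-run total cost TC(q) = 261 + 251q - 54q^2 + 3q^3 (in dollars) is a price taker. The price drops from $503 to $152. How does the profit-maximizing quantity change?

Output falls from 14 to 11

MC = 251 - 108q + 9q^2; the shutdown threshold is min AVC = $8 (at q = 9).
With P = $503 above the shutdown price, P = MC gives q = 14.
At P = $152 ≥ min AVC, set P = MC: q = 11. The firm stays open but cuts output.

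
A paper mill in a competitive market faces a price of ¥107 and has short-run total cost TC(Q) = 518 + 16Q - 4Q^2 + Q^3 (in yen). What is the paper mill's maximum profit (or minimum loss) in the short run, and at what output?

Profit = -¥28 at Q = 7

AVC = 16 - 4Q + Q^2; min AVC = ¥12 at Q = 2. Since P = ¥107 ≥ min AVC, the firm produces.
MC = 16 - 8Q + 3Q^2. Setting P = MC and taking the root on the rising branch gives Q* = 7.
TR = 107·7 = 749. TC = 518 + 259 = 777. Profit = 749 − 777 = -¥28.
Shutting down would mean losing the fixed cost of ¥518, so operating at a loss of ¥28 is better by ¥490.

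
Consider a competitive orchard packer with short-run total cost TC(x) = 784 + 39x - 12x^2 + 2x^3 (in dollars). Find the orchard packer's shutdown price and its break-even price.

Shutdown price = $21; break-even price = $165

AVC = 39 - 12x + 2x^2; minimized at x = 3, giving min AVC = $21. That is the shutdown price.
ATC = 784/x + 39 - 12x + 2x^2. Setting dATC/dx = −784/x^2 − 12 + 4x = 0 gives x = 7 (since 4·7^3 − 12·7^2 = 784).
min ATC = 784/7 + 39 − 12·7 + 2·7^2 = $165. That is the break-even price.
For $21 ≤ P < $165 the firm produces at a loss; below $21 it shuts down.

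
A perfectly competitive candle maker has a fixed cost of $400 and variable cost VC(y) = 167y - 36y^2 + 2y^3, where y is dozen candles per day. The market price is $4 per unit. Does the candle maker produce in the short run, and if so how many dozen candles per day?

Strip out fixed cost: VC = 167y - 36y^2 + 2y^3. Then AVC = 167 - 36y + 2y^2 and MC = 167 - 72y + 6y^2.
The AVC parabola has its vertex at y = 36/4 = 9, where AVC = 167 - 36·9 + 2·9^2 = $5.
P = $4 lies below min AVC = $5; no output level covers variable cost.
Shutting down limits the loss to fixed cost, $400.

Shut down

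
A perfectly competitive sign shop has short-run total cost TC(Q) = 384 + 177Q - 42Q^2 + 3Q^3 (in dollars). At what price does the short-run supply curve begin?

The shutdown price is the minimum of AVC. VC = 177Q - 42Q^2 + 3Q^3, so AVC = 177 - 42Q + 3Q^2.
At the minimum of AVC, MC = AVC. MC = 177 - 84Q + 9Q^2; setting MC = AVC gives 6Q^2 - 42Q = 0, so Q = 7. min AVC = 30.
The firm shuts down for any P below $30.

$30 per unit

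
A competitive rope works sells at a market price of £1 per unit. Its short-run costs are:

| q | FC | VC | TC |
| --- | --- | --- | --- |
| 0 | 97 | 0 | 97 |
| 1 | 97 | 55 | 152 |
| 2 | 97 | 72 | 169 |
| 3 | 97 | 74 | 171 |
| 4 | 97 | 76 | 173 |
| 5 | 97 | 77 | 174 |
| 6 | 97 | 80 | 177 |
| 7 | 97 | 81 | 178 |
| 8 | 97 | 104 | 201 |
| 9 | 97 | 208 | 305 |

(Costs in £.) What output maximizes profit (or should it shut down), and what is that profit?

q = 0 (shut down); profit = -£97

Compute π = P·q − TC at each output: q=0: -97; q=1: -151; q=2: -167; q=3: -168; q=4: -169; q=5: -169; q=6: -171; q=7: -171; q=8: -193; q=9: -296.
Profit is highest at q = 0. Equivalently, the lowest AVC in the table is 81/7 ≈ £11.57 at q = 7, and P = £1 falls below it — price never covers variable cost, so the firm shuts down and loses only its fixed cost.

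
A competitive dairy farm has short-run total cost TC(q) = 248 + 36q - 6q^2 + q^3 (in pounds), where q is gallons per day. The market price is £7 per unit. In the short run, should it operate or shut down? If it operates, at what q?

Variable cost is VC = 36q - 6q^2 + q^3, so AVC = VC/q = 36 - 6q + q^2 and MC = dTC/dq = 36 - 12q + 3q^2.
AVC is minimized where dAVC/dq = -6 + 2q = 0, at q = 3; min AVC = 36 - 6·3 + 3^2 = £27.
With P < min AVC (£7 < £27), every unit sold adds to the loss.
Best response: produce nothing and absorb the £248 fixed cost.

Shut down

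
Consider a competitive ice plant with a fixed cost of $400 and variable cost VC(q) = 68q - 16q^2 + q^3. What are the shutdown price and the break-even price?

Shutdown price = $4; break-even price = $48

Shutdown price = min AVC. AVC = 68 - 16q + q^2, with vertex at q = 8 and minimum $4.
ATC = 400/q + 68 - 16q + q^2. Setting dATC/dq = −400/q^2 − 16 + 2q = 0 gives q = 10 (since 2·10^3 − 16·10^2 = 400).
min ATC = 400/10 + 68 − 16·10 + 10^2 = $48. That is the break-even price.
For $4 ≤ P < $48 the firm produces at a loss; below $4 it shuts down.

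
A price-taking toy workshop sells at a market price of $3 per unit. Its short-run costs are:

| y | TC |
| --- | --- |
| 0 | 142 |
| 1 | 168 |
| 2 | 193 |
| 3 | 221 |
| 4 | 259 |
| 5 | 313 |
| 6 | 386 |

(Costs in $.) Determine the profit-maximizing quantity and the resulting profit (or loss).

Compute π = P·y − TC at each output: y=0: -142; y=1: -165; y=2: -187; y=3: -212; y=4: -247; y=5: -298; y=6: -368.
Profit is highest at y = 0. Equivalently, the lowest AVC in the table is 51/2 ≈ $25.50 at y = 2, and P = $3 falls below it — price never covers variable cost, so the firm shuts down and loses only its fixed cost.

y = 0 (shut down); profit = -$142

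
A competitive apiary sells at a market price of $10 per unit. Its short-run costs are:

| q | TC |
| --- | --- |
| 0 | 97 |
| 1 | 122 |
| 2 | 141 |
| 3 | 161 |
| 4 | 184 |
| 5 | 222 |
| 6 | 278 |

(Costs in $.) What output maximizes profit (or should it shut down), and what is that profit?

Profit at each row (π = 10q − TC): q=0: -97; q=1: -112; q=2: -121; q=3: -131; q=4: -144; q=5: -172; q=6: -218.
Profit is highest at q = 0. Equivalently, the lowest AVC in the table is 64/3 ≈ $21.33 at q = 3, and P = $10 falls below it — price never covers variable cost, so the firm shuts down and loses only its fixed cost.

q = 0 (shut down); profit = -$97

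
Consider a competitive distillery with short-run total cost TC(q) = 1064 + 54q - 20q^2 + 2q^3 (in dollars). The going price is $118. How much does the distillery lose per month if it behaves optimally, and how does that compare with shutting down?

Profit = -$296 at q = 8

AVC = 54 - 20q + 2q^2 has its minimum $4 at q = 5; price $118 clears that bar, so the firm operates.
With MC = 54 - 40q + 6q^2, P = MC on the upward-sloping part at q* = 8.
TR = 118·8 = 944. TC = 1064 + 176 = 1240. Profit = 944 − 1240 = -$296.
By producing, the firm covers all variable cost plus $768 of fixed cost; shutting down would lose the full $1064.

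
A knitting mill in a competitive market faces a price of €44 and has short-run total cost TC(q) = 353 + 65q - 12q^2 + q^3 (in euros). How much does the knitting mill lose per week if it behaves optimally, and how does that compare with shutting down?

AVC = 65 - 12q + q^2 has its minimum €29 at q = 6; price €44 clears that bar, so the firm operates.
With MC = 65 - 24q + 3q^2, P = MC on the upward-sloping part at q* = 7.
TR = 44·7 = 308. TC = 353 + 210 = 563. Profit = 308 − 563 = -€255.
Shutting down would mean losing the fixed cost of €353, so operating at a loss of €255 is better by €98.

Profit = -€255 at q = 7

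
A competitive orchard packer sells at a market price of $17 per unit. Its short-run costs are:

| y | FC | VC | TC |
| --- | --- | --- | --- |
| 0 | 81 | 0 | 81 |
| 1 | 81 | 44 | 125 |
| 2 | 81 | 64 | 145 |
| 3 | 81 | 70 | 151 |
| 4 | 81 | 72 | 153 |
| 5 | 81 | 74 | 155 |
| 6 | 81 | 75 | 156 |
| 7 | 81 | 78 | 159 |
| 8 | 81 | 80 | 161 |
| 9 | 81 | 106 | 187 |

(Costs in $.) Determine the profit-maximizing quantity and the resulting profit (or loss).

y = 8; profit = -$25

Tabulate TR − TC: y=0: -81; y=1: -108; y=2: -111; y=3: -100; y=4: -85; y=5: -70; y=6: -54; y=7: -40; y=8: -25; y=9: -34.
Profit is maximized at y = 8. AVC there is 80/8 = $10 ≤ P, so producing beats shutting down (which would give -$81).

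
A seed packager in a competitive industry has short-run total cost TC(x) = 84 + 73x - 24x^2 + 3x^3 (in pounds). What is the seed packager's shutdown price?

£25 per unit

The shutdown price is the minimum of AVC. VC = 73x - 24x^2 + 3x^3, so AVC = 73 - 24x + 3x^2.
dAVC/dx = -24 + 6x = 0 gives x = 4. min AVC = 73 - 24·4 + 3·4^2 = 25.
The firm shuts down for any P below £25.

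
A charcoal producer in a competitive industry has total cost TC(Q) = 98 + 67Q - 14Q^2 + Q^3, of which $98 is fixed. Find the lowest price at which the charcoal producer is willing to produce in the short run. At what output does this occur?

The shutdown price is the minimum of AVC. VC = 67Q - 14Q^2 + Q^3, so AVC = 67 - 14Q + Q^2.
At the minimum of AVC, MC = AVC. MC = 67 - 28Q + 3Q^2; setting MC = AVC gives 2Q^2 - 14Q = 0, so Q = 7. min AVC = 18.
For P < $18 the firm produces nothing.

$18 per unit, at Q = 7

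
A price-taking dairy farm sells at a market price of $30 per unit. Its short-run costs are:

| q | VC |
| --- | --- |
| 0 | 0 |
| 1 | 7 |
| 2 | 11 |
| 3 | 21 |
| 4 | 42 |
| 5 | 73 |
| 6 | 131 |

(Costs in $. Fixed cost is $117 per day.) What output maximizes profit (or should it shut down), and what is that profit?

q = 4; profit = -$39

Tabulate TR − TC: q=0: -117; q=1: -94; q=2: -68; q=3: -48; q=4: -39; q=5: -40; q=6: -68.
Profit is maximized at q = 4. AVC there is 42/4 = $10.50 ≤ P, so producing beats shutting down (which would give -$117).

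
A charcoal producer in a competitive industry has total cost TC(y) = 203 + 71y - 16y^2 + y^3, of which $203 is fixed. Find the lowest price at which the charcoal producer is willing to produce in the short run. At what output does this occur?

$7 per unit, at y = 8

The shutdown price is the minimum of AVC. VC = 71y - 16y^2 + y^3, so AVC = 71 - 16y + y^2.
At the minimum of AVC, MC = AVC. MC = 71 - 32y + 3y^2; setting MC = AVC gives 2y^2 - 16y = 0, so y = 8. min AVC = 7.
So the shutdown price is $7.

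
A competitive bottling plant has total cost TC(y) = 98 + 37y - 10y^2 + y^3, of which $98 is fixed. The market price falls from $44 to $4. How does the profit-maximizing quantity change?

AVC = 37 - 10y + y^2, minimized at y = 5 where min AVC = $12. MC = 37 - 20y + 3y^2.
At P = $44 ≥ min AVC, set P = MC on the rising branch: y = 7.
At P = $4 < min AVC = $12, price no longer covers variable cost at any output, so the firm shuts down: y = 0.

Output falls from 7 to 0 (the firm shuts down)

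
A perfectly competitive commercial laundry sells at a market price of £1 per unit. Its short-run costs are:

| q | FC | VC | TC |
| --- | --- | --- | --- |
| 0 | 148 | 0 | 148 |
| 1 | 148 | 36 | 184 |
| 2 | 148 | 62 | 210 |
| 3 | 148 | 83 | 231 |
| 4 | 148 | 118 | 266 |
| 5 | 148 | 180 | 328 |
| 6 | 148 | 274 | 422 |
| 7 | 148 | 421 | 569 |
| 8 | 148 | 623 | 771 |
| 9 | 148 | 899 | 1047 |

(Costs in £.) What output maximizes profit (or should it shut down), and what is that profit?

q = 0 (shut down); profit = -£148

Compute π = P·q − TC at each output: q=0: -148; q=1: -183; q=2: -208; q=3: -228; q=4: -262; q=5: -323; q=6: -416; q=7: -562; q=8: -763; q=9: -1038.
Profit is highest at q = 0. Equivalently, the lowest AVC in the table is 83/3 ≈ £27.67 at q = 3, and P = £1 falls below it — price never covers variable cost, so the firm shuts down and loses only its fixed cost.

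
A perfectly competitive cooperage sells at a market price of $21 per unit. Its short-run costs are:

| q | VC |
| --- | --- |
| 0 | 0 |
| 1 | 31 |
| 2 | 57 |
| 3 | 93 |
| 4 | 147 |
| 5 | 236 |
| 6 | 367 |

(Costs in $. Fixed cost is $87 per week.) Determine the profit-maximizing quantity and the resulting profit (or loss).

Tabulate TR − TC: q=0: -87; q=1: -97; q=2: -102; q=3: -117; q=4: -150; q=5: -218; q=6: -328.
Profit is highest at q = 0. Equivalently, the lowest AVC in the table is 57/2 ≈ $28.50 at q = 2, and P = $21 falls below it — price never covers variable cost, so the firm shuts down and loses only its fixed cost.

q = 0 (shut down); profit = -$87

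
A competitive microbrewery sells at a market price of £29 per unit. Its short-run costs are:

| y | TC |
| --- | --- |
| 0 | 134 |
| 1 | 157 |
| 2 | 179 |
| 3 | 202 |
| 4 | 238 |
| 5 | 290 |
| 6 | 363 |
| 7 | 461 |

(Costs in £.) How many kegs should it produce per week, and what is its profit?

Tabulate TR − TC: y=0: -134; y=1: -128; y=2: -121; y=3: -115; y=4: -122; y=5: -145; y=6: -189; y=7: -258.
Profit is maximized at y = 3. AVC there is 68/3 = £22.67 ≤ P, so producing beats shutting down (which would give -£134).

y = 3; profit = -£115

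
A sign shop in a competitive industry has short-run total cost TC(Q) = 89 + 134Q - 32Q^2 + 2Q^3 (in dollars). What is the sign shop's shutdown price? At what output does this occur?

Short-run supply begins at min AVC. From VC = 134Q - 32Q^2 + 2Q^3, AVC = 134 - 32Q + 2Q^2.
dAVC/dQ = -32 + 4Q = 0 gives Q = 8. min AVC = 134 - 32·8 + 2·8^2 = 6.
The firm shuts down for any P below $6.

$6 per unit, at Q = 8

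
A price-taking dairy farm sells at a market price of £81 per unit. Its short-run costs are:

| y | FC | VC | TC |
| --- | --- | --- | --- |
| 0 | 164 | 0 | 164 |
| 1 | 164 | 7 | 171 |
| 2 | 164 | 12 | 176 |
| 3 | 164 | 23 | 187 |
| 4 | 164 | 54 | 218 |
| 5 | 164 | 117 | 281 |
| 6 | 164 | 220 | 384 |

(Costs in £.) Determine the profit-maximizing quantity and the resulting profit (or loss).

Tabulate TR − TC: y=0: -164; y=1: -90; y=2: -14; y=3: 56; y=4: 106; y=5: 124; y=6: 102.
Profit is maximized at y = 5. AVC there is 117/5 = £23.40 ≤ P, so producing beats shutting down (which would give -£164).

y = 5; profit = £124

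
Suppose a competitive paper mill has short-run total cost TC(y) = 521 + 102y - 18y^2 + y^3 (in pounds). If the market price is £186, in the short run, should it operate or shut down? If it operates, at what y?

From TC, MC = TC'(y) = 102 - 36y + 3y^2 and AVC = VC/y = 102 - 18y + y^2.
The AVC parabola has its vertex at y = 18/2 = 9, where AVC = 102 - 18·9 + 9^2 = £21.
Because £186 ≥ £21, revenue can cover variable cost; the firm operates.
Set P = MC: 186 = 102 - 36y + 3y^2 → -84 - 36y + 3y^2 = 0. The roots are y = -2 and y = 14; the profit-maximizing output is on the rising part of MC, so y* = 14.
Check: AVC at y = 14 is £46 ≤ P, so revenue covers variable cost.
Profit = P·y − TC = 186·14 − 1165 = £1439.

Produce at y = 14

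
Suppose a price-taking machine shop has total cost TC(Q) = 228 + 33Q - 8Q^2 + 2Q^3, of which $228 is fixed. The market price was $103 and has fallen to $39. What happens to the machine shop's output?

Output falls from 5 to 3

MC = 33 - 16Q + 6Q^2; the shutdown threshold is min AVC = $25 (at Q = 2).
At P = $103 ≥ min AVC, set P = MC on the rising branch: Q = 5.
At P = $39 ≥ min AVC, set P = MC: Q = 3. The firm stays open but cuts output.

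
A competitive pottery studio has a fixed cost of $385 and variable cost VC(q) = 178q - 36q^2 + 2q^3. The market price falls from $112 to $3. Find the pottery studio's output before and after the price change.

MC = 178 - 72q + 6q^2; the shutdown threshold is min AVC = $16 (at q = 9).
With P = $112 above the shutdown price, P = MC gives q = 11.
At P = $3 < min AVC = $16, price no longer covers variable cost at any output, so the firm shuts down: q = 0.

Output falls from 11 to 0 (the firm shuts down)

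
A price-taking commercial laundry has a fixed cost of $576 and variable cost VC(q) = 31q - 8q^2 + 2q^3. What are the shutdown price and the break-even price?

AVC = 31 - 8q + 2q^2; minimized at q = 2, giving min AVC = $23. That is the shutdown price.
ATC = 576/q + 31 - 8q + 2q^2. Setting dATC/dq = −576/q^2 − 8 + 4q = 0 gives q = 6 (since 4·6^3 − 8·6^2 = 576).
min ATC = 576/6 + 31 − 8·6 + 2·6^2 = $151. That is the break-even price.
Between these two prices the firm operates at a loss; above $151 it earns a profit.

Shutdown price = $23; break-even price = $151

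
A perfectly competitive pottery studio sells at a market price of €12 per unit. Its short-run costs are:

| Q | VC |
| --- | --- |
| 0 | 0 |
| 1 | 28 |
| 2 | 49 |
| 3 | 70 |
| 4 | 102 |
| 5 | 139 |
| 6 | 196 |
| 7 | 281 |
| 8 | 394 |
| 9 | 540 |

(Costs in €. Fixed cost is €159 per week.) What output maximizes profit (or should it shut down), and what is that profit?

Profit at each row (π = 12Q − TC): Q=0: -159; Q=1: -175; Q=2: -184; Q=3: -193; Q=4: -213; Q=5: -238; Q=6: -283; Q=7: -356; Q=8: -457; Q=9: -591.
Profit is highest at Q = 0. Equivalently, the lowest AVC in the table is 70/3 ≈ €23.33 at Q = 3, and P = €12 falls below it — price never covers variable cost, so the firm shuts down and loses only its fixed cost.

Q = 0 (shut down); profit = -€159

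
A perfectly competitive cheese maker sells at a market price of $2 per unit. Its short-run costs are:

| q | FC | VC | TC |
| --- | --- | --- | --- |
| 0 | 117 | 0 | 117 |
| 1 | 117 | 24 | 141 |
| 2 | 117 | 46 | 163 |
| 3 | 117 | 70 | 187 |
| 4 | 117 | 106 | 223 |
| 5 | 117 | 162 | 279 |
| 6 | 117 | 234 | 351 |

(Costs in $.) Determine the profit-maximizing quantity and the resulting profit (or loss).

q = 0 (shut down); profit = -$117

Profit at each row (π = 2q − TC): q=0: -117; q=1: -139; q=2: -159; q=3: -181; q=4: -215; q=5: -269; q=6: -339.
Profit is highest at q = 0. Equivalently, the lowest AVC in the table is 46/2 ≈ $23 at q = 2, and P = $2 falls below it — price never covers variable cost, so the firm shuts down and loses only its fixed cost.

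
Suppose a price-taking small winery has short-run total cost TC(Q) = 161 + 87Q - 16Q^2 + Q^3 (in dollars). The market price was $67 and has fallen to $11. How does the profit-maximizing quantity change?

Output falls from 10 to 0 (the firm shuts down)

MC = 87 - 32Q + 3Q^2; the shutdown threshold is min AVC = $23 (at Q = 8).
With P = $67 above the shutdown price, P = MC gives Q = 10.
At P = $11 < min AVC = $23, price no longer covers variable cost at any output, so the firm shuts down: Q = 0.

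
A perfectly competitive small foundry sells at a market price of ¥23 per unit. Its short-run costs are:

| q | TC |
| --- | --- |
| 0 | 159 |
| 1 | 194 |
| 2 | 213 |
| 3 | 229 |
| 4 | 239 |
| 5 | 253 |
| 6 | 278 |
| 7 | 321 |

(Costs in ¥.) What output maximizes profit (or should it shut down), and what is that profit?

Profit at each row (π = 23q − TC): q=0: -159; q=1: -171; q=2: -167; q=3: -160; q=4: -147; q=5: -138; q=6: -140; q=7: -160.
Profit is maximized at q = 5. AVC there is 94/5 = ¥18.80 ≤ P, so producing beats shutting down (which would give -¥159).

q = 5; profit = -¥138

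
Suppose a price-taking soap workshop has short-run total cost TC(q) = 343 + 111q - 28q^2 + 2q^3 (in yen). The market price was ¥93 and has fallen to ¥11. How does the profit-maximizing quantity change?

MC = 111 - 56q + 6q^2; the shutdown threshold is min AVC = ¥13 (at q = 7).
At P = ¥93 ≥ min AVC, set P = MC on the rising branch: q = 9.
At P = ¥11 < min AVC = ¥13, price no longer covers variable cost at any output, so the firm shuts down: q = 0.

Output falls from 9 to 0 (the firm shuts down)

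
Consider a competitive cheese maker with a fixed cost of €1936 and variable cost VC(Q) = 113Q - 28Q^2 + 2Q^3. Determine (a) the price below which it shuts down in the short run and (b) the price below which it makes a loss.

AVC = 113 - 28Q + 2Q^2; minimized at Q = 7, giving min AVC = €15. That is the shutdown price.
ATC = 1936/Q + 113 - 28Q + 2Q^2. Setting dATC/dQ = −1936/Q^2 − 28 + 4Q = 0 gives Q = 11 (since 4·11^3 − 28·11^2 = 1936).
min ATC = 1936/11 + 113 − 28·11 + 2·11^2 = €223. That is the break-even price.
Between these two prices the firm operates at a loss; above €223 it earns a profit.

Shutdown price = €15; break-even price = €223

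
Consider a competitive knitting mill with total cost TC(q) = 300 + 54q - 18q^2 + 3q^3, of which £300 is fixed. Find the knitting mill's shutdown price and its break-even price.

Shutdown price = £27; break-even price = £99

AVC = 54 - 18q + 3q^2; minimized at q = 3, giving min AVC = £27. That is the shutdown price.
ATC = 300/q + 54 - 18q + 3q^2. Setting dATC/dq = −300/q^2 − 18 + 6q = 0 gives q = 5 (since 6·5^3 − 18·5^2 = 300).
min ATC = 300/5 + 54 − 18·5 + 3·5^2 = £99. That is the break-even price.
Between these two prices the firm operates at a loss; above £99 it earns a profit.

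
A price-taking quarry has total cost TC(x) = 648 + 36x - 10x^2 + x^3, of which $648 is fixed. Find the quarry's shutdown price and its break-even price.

Shutdown price = $11; break-even price = $99

Shutdown price = min AVC. AVC = 36 - 10x + x^2, with vertex at x = 5 and minimum $11.
ATC = 648/x + 36 - 10x + x^2. Setting dATC/dx = −648/x^2 − 10 + 2x = 0 gives x = 9 (since 2·9^3 − 10·9^2 = 648).
min ATC = 648/9 + 36 − 10·9 + 9^2 = $99. That is the break-even price.
For $11 ≤ P < $99 the firm produces at a loss; below $11 it shuts down.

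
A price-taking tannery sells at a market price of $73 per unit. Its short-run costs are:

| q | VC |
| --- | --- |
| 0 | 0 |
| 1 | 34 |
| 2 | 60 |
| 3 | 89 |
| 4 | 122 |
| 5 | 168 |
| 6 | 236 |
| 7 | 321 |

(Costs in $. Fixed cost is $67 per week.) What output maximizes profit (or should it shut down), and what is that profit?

q = 6; profit = $135

Profit at each row (π = 73q − TC): q=0: -67; q=1: -28; q=2: 19; q=3: 63; q=4: 103; q=5: 130; q=6: 135; q=7: 123.
Profit is maximized at q = 6. AVC there is 236/6 = $39.33 ≤ P, so producing beats shutting down (which would give -$67).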